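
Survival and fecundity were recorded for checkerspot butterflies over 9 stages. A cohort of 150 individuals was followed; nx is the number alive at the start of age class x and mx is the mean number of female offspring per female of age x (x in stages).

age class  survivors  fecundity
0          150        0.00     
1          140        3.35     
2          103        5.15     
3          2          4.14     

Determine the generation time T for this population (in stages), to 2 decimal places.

lx = nx/n0 = nx/150: 1, 0.93333…, 0.68667…, 0.01333…
lx·mx: 0, 3.126667…, 3.536333…, 0.0552… → R0 = 6.7182…
x·lx·mx: 0, 3.126667…, 7.072667…, 0.1656… → Σ = 10.364933…
T = 10.364933… / 6.7182… = 1.542814… → 1.54

1.54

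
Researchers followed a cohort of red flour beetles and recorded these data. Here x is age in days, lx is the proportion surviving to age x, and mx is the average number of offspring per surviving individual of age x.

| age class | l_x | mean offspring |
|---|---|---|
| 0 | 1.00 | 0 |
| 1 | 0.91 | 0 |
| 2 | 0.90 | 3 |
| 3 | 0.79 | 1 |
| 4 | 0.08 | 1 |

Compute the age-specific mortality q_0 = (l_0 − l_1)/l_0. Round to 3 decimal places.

0.090

q_0 = (l_0 − l_1) / l_0 = (1 − 0.91) / 1
     = 0.09 / 1 = 0.09 → 0.090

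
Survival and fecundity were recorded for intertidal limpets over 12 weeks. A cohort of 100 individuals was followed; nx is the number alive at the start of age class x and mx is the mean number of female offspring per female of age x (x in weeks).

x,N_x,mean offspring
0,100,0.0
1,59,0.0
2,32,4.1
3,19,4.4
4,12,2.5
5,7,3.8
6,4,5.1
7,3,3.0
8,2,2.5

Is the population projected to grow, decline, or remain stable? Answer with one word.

lx = nx/n0 = nx/100: 1, 0.59, 0.32, 0.19, 0.12, 0.07, 0.04, 0.03, 0.02
R0 = Σ lx·mx = 0 + 0 + 1.312 + 0.836 + 0.3 + 0.266 + 0.204 + 0.09 + 0.05 = 3.058
R0 > 1, so the population is growing.

growing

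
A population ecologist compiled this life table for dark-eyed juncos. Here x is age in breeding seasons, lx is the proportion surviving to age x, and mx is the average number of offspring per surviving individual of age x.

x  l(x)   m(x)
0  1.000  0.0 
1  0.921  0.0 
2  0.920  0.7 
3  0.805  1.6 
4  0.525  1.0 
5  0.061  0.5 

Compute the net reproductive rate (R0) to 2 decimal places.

lx·mx by age: 0, 0, 0.644, 1.288, 0.525, 0.0305
R0 = Σ lx·mx = 2.4875 → 2.49

2.49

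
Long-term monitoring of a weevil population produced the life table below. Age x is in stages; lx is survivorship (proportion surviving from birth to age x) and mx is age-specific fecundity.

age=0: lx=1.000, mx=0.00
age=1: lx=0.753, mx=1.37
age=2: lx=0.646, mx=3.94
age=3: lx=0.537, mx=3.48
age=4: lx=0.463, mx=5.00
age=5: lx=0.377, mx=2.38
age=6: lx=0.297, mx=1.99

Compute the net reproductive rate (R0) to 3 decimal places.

9.249

lx·mx by age: 0, 1.03161, 2.54524, 1.86876, 2.315, 0.89726, 0.59103
R0 = Σ lx·mx = 9.2489 → 9.249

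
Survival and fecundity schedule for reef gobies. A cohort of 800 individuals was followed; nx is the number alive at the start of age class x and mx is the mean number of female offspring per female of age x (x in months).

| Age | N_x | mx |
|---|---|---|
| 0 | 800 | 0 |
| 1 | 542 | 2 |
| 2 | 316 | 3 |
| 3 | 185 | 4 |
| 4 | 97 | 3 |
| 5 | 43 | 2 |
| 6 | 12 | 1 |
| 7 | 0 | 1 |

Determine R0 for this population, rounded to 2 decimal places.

3.95

lx = nx/n0 = nx/800: 1, 0.6775, 0.395, 0.23125, 0.12125, 0.05375, 0.015, 0
lx·mx by age: 0, 1.355, 1.185, 0.925, 0.36375, 0.1075, 0.015, 0
R0 = Σ lx·mx = 3.95125 → 3.95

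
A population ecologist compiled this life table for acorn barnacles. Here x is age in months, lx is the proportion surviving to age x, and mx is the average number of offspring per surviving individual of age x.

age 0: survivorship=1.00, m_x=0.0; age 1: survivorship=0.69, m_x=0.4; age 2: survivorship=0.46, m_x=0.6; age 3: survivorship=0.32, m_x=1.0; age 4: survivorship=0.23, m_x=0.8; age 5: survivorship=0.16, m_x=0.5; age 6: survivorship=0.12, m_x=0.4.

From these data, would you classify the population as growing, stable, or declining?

growing

R0 = Σ lx·mx = 0 + 0.276 + 0.276 + 0.32 + 0.184 + 0.08 + 0.048 = 1.184
R0 > 1, so the population is growing.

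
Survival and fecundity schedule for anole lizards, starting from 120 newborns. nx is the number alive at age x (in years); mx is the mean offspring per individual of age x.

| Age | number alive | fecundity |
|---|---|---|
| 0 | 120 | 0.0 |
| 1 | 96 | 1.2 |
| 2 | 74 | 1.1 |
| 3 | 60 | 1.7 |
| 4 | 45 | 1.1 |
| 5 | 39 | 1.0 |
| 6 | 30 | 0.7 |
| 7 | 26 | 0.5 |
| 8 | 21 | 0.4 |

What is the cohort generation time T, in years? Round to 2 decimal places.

2.94

lx = nx/n0 = nx/120: 1, 0.8, 0.61667…, 0.5, 0.375, 0.325, 0.25, 0.21667…, 0.175
lx·mx: 0, 0.96, 0.678333…, 0.85, 0.4125, 0.325, 0.175, 0.108333…, 0.07 → R0 = 3.579167…
x·lx·mx: 0, 0.96, 1.356667…, 2.55, 1.65, 1.625, 1.05, 0.758333…, 0.56 → Σ = 10.51…
T = 10.51… / 3.579167… = 2.936438… → 2.94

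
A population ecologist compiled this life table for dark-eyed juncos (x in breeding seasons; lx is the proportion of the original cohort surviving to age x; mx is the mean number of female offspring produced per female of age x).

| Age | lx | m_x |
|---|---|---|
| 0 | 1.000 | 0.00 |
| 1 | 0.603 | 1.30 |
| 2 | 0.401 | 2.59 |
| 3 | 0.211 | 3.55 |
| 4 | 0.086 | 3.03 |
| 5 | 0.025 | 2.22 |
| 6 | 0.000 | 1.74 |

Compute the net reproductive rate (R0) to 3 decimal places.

lx·mx by age: 0, 0.7839, 1.03859, 0.74905, 0.26058, 0.0555, 0
R0 = Σ lx·mx = 2.88762 → 2.888

2.888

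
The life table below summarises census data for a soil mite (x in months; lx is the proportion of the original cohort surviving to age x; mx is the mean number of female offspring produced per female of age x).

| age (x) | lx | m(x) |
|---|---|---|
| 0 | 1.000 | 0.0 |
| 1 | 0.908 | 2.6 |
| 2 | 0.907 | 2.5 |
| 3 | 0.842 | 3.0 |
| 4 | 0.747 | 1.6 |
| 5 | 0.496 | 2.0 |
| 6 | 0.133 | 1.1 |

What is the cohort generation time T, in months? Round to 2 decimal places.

2.64

lx·mx: 0, 2.3608, 2.2675, 2.526, 1.1952, 0.992, 0.1463 → R0 = 9.4878
x·lx·mx: 0, 2.3608, 4.535, 7.578, 4.7808, 4.96, 0.8778 → Σ = 25.0924
T = 25.0924 / 9.4878 = 2.644702… → 2.64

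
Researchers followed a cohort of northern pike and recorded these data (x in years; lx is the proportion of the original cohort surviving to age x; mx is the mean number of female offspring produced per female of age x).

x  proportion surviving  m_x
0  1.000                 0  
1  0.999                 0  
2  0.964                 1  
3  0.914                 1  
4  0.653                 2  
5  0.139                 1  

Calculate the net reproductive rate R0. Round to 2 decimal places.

3.32

lx·mx by age: 0, 0, 0.964, 0.914, 1.306, 0.139
R0 = Σ lx·mx = 3.323 → 3.32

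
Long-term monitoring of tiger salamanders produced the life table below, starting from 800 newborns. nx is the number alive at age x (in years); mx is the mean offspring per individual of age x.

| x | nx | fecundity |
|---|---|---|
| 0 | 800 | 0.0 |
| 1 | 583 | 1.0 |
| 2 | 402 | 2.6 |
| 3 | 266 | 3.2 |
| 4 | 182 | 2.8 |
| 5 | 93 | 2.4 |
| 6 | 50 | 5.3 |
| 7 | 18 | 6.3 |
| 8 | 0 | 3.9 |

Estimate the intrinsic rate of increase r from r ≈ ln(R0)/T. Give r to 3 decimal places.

lx = nx/n0 = nx/800: 1, 0.72875, 0.5025, 0.3325, 0.2275, 0.11625, 0.0625, 0.0225, 0
R0 = Σ lx·mx = 0 + 0.72875… + 1.3065 + 1.064 + 0.637 + 0.279… + 0.33125 + 0.14175 + 0 = 4.48825
Σ x·lx·mx = 13.4565; T = 13.4565/4.48825 = 2.99816…
r ≈ ln(R0)/T = ln(4.48825)/2.99816… = 0.50079… → 0.501

0.501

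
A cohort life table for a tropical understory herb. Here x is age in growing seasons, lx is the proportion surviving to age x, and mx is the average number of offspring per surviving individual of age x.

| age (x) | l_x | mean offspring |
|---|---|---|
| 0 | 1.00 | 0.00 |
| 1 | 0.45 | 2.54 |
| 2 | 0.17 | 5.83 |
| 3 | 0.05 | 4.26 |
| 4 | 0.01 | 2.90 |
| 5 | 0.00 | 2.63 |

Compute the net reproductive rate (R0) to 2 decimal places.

2.38

lx·mx by age: 0, 1.143, 0.9911, 0.213, 0.029, 0
R0 = Σ lx·mx = 2.3761 → 2.38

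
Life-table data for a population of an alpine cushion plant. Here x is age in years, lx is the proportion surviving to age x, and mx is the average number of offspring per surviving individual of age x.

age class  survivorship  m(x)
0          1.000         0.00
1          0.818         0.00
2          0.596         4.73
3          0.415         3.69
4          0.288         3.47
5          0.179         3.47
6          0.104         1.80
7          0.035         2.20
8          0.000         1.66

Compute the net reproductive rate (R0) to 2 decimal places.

lx·mx by age: 0, 0, 2.81908, 1.53135, 0.99936, 0.62113, 0.1872, 0.077, 0
R0 = Σ lx·mx = 6.23512 → 6.24

6.24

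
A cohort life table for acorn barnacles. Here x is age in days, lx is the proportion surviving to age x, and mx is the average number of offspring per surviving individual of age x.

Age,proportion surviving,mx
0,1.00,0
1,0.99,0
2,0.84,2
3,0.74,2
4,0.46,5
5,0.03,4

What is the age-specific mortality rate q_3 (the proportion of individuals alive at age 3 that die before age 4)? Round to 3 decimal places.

0.378

q_3 = (l_3 − l_4) / l_3 = (0.74 − 0.46) / 0.74
     = 0.28 / 0.74 = 0.378378… → 0.378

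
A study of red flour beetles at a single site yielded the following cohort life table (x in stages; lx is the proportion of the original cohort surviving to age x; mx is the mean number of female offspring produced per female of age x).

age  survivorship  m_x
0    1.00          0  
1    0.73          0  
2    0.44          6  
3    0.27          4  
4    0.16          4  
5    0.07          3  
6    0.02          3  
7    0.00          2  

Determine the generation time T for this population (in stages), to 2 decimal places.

2.70

lx·mx: 0, 0, 2.64, 1.08, 0.64, 0.21, 0.06, 0 → R0 = 4.63
x·lx·mx: 0, 0, 5.28, 3.24, 2.56, 1.05, 0.36, 0 → Σ = 12.49
T = 12.49 / 4.63 = 2.697624… → 2.70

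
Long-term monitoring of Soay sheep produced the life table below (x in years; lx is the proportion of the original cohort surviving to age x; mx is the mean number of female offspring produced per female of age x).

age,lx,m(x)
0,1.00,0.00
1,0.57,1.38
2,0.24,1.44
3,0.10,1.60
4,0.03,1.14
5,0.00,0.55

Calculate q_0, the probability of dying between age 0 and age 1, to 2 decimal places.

q_0 = (l_0 − l_1) / l_0 = (1 − 0.57) / 1
     = 0.43 / 1 = 0.43 → 0.43

0.43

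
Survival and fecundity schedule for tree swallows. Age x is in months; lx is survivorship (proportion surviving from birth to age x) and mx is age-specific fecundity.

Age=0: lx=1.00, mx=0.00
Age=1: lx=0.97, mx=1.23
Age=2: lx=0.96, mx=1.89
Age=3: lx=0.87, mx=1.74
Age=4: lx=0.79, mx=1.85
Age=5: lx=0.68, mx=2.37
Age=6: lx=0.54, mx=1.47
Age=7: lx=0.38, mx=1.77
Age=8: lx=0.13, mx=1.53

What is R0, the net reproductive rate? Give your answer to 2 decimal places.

9.26

lx·mx by age: 0, 1.1931, 1.8144, 1.5138, 1.4615, 1.6116, 0.7938, 0.6726, 0.1989
R0 = Σ lx·mx = 9.2597 → 9.26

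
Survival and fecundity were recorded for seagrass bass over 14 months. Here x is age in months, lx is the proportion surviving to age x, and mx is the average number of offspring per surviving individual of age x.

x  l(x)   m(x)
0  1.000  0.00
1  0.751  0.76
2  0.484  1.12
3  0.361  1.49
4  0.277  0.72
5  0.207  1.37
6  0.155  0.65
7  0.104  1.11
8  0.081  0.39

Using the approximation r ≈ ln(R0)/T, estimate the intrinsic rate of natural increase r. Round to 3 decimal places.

0.289

R0 = Σ lx·mx = 0 + 0.57076 + 0.54208 + 0.53789 + 0.19944 + 0.28359 + 0.10075 + 0.11544 + 0.03159 = 2.38154
Σ x·lx·mx = 7.1496; T = 7.1496/2.38154 = 3.00209…
r ≈ ln(R0)/T = ln(2.38154)/3.00209… = 0.28905… → 0.289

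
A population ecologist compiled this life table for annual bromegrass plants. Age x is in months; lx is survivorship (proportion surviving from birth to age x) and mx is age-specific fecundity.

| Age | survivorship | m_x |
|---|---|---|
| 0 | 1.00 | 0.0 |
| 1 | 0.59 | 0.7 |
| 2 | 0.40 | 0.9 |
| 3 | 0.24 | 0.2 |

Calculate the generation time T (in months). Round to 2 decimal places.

lx·mx: 0, 0.413, 0.36, 0.048 → R0 = 0.821
x·lx·mx: 0, 0.413, 0.72, 0.144 → Σ = 1.277
T = 1.277 / 0.821 = 1.55542… → 1.56

1.56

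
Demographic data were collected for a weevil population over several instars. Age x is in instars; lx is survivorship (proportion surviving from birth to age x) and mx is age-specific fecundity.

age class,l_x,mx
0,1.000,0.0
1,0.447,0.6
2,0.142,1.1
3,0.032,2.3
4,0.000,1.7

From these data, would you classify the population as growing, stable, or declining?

declining

R0 = Σ lx·mx = 0 + 0.2682 + 0.1562 + 0.0736 + 0 = 0.498
R0 < 1, so the population is declining.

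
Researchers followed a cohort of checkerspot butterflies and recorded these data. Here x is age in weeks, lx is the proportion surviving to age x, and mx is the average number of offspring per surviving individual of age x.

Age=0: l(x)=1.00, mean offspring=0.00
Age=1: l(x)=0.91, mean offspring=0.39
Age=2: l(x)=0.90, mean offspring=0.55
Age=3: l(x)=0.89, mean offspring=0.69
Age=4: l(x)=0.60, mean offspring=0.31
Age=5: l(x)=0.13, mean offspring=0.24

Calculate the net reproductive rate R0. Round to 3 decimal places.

lx·mx by age: 0, 0.3549, 0.495, 0.6141, 0.186, 0.0312
R0 = Σ lx·mx = 1.6812 → 1.681

1.681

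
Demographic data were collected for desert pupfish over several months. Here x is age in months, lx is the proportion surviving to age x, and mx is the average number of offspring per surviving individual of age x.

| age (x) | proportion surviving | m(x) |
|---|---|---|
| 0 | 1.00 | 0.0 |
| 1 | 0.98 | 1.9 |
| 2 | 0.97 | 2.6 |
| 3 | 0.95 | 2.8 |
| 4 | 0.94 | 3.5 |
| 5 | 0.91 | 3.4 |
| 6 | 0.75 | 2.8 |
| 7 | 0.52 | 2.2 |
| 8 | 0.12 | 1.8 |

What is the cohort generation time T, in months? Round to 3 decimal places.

lx·mx: 0, 1.862, 2.522, 2.66, 3.29, 3.094, 2.1, 1.144, 0.216 → R0 = 16.888
x·lx·mx: 0, 1.862, 5.044, 7.98, 13.16, 15.47, 12.6, 8.008, 1.728 → Σ = 65.852
T = 65.852 / 16.888 = 3.899337… → 3.899

3.899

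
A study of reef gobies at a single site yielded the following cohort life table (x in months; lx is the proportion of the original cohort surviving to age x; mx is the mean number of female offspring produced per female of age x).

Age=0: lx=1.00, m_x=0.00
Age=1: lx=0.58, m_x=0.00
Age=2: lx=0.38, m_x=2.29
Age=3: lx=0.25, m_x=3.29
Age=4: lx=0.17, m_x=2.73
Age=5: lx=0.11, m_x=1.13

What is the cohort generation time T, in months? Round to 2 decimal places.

lx·mx: 0, 0, 0.8702, 0.8225, 0.4641, 0.1243 → R0 = 2.2811
x·lx·mx: 0, 0, 1.7404, 2.4675, 1.8564, 0.6215 → Σ = 6.6858
T = 6.6858 / 2.2811 = 2.930954… → 2.93

2.93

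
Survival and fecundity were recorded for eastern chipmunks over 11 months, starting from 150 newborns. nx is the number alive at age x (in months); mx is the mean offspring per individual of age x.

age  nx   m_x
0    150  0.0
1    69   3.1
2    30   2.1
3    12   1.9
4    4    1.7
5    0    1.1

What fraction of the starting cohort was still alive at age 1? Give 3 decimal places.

l_1 = n_1/n_0 = 69/150 = 0.46 → 0.460

0.460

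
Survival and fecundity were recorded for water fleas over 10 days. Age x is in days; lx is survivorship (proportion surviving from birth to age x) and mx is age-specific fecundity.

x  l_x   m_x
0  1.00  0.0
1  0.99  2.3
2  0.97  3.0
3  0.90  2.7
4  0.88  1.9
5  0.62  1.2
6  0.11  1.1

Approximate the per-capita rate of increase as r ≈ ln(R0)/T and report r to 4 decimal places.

R0 = Σ lx·mx = 0 + 2.277 + 2.91 + 2.43 + 1.672 + 0.744 + 0.121 = 10.154
Σ x·lx·mx = 26.521; T = 26.521/10.154 = 2.61188…
r ≈ ln(R0)/T = ln(10.154)/2.61188… = 0.887434… → 0.8874

0.8874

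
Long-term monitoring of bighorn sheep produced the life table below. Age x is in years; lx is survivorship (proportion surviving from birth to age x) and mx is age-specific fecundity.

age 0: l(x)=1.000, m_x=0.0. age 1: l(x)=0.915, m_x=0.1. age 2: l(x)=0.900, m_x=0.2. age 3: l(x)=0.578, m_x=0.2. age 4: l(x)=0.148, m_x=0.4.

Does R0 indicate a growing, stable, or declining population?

declining

R0 = Σ lx·mx = 0 + 0.0915 + 0.18 + 0.1156 + 0.0592 = 0.4463
R0 < 1, so the population is declining.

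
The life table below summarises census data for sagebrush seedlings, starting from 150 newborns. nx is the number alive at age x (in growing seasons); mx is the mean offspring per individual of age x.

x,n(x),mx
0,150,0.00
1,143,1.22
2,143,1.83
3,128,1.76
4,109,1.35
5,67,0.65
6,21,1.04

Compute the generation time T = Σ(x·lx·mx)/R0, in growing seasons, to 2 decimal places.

lx = nx/n0 = nx/150: 1, 0.95333…, 0.95333…, 0.85333…, 0.72667…, 0.44667…, 0.14
lx·mx: 0, 1.163067…, 1.7446…, 1.501867…, 0.981…, 0.290333…, 0.1456 → R0 = 5.826467…
x·lx·mx: 0, 1.163067…, 3.4892…, 4.5056…, 3.924…, 1.451667…, 0.8736 → Σ = 15.407133…
T = 15.407133… / 5.826467… = 2.644336… → 2.64

2.64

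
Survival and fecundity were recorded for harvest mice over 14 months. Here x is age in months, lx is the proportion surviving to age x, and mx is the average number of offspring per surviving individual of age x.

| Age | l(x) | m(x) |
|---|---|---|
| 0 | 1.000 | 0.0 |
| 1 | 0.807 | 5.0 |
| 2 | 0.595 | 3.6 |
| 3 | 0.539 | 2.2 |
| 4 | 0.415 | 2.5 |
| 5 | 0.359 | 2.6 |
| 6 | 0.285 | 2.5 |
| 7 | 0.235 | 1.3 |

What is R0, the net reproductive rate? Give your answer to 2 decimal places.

10.35

lx·mx by age: 0, 4.035, 2.142, 1.1858, 1.0375, 0.9334, 0.7125, 0.3055
R0 = Σ lx·mx = 10.3517 → 10.35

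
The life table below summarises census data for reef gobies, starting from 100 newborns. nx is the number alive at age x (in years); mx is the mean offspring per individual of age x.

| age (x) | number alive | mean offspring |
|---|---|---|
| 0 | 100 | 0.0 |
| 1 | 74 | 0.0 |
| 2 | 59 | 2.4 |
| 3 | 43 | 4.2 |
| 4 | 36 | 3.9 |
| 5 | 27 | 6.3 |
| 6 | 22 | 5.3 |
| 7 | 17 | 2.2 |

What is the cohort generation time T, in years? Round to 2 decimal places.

lx = nx/n0 = nx/100: 1, 0.74, 0.59, 0.43, 0.36, 0.27, 0.22, 0.17
lx·mx: 0, 0, 1.416, 1.806, 1.404, 1.701, 1.166, 0.374 → R0 = 7.867
x·lx·mx: 0, 0, 2.832, 5.418, 5.616, 8.505, 6.996, 2.618 → Σ = 31.985
T = 31.985 / 7.867 = 4.065718… → 4.07

4.07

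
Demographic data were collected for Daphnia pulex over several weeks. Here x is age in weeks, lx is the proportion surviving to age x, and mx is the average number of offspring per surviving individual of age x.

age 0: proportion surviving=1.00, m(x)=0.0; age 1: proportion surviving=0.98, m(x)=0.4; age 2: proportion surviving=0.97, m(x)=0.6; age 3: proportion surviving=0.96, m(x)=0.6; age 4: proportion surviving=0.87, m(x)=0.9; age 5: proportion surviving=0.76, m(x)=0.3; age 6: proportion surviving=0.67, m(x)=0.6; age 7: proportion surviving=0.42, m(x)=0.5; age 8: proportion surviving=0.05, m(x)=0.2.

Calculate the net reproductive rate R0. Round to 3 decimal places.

lx·mx by age: 0, 0.392, 0.582, 0.576, 0.783, 0.228, 0.402, 0.21, 0.01
R0 = Σ lx·mx = 3.183 → 3.183

3.183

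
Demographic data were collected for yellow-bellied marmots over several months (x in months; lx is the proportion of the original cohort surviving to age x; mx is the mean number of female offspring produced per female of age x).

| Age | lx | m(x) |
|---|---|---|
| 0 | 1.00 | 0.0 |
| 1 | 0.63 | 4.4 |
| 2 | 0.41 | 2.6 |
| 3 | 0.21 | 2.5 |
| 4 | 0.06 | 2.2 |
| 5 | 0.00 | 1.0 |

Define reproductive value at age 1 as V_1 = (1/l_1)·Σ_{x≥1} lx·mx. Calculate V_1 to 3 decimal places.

lx·mx for x ≥ 1: 2.772, 1.066, 0.525, 0.132, 0 → sum = 4.495
V_1 = 4.495 / l_1 = 4.495 / 0.63 = 7.134921… → 7.135

7.135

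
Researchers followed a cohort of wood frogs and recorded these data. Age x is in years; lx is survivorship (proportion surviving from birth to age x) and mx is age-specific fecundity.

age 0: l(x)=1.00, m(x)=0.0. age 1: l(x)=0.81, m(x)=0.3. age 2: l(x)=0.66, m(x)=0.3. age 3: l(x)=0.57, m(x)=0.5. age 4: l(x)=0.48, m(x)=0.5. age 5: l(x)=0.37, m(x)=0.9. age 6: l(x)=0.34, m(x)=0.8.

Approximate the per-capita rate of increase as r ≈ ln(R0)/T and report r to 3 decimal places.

R0 = Σ lx·mx = 0 + 0.243 + 0.198 + 0.285 + 0.24 + 0.333 + 0.272 = 1.571
Σ x·lx·mx = 5.751; T = 5.751/1.571 = 3.66073…
r ≈ ln(R0)/T = ln(1.571)/3.66073… = 0.12339… → 0.123

0.123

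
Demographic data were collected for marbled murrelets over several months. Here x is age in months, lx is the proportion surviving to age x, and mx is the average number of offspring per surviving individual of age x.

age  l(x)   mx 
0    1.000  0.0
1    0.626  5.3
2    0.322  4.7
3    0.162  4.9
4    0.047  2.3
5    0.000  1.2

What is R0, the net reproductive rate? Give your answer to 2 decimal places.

5.73

lx·mx by age: 0, 3.3178, 1.5134, 0.7938, 0.1081, 0
R0 = Σ lx·mx = 5.7331 → 5.73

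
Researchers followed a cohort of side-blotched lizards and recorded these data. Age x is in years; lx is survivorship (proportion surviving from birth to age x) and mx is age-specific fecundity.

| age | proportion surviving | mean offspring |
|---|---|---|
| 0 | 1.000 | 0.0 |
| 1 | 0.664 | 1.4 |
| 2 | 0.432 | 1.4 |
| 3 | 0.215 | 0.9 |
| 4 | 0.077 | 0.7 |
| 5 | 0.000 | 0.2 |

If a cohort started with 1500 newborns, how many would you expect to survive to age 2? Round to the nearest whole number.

648

Expected survivors = N0 · l_2 = 1500 × 0.432 = 648 → 648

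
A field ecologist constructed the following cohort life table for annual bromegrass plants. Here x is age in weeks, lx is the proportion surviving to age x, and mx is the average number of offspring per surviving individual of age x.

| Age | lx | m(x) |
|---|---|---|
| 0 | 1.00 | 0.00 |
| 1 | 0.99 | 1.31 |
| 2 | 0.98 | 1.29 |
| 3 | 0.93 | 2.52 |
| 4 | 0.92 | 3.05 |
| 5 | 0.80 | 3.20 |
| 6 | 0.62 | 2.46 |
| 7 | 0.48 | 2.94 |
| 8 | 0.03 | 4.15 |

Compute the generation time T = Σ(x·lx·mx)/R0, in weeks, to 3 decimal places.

lx·mx: 0, 1.2969, 1.2642, 2.3436, 2.806, 2.56, 1.5252, 1.4112, 0.1245 → R0 = 13.3316
x·lx·mx: 0, 1.2969, 2.5284, 7.0308, 11.224, 12.8, 9.1512, 9.8784, 0.996 → Σ = 54.9057
T = 54.9057 / 13.3316 = 4.118463… → 4.118

4.118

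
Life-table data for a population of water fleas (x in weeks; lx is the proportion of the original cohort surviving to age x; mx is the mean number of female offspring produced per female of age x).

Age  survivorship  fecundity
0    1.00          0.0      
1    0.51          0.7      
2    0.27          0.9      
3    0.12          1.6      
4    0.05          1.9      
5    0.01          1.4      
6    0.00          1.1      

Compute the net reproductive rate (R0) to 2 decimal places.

0.90

lx·mx by age: 0, 0.357, 0.243, 0.192, 0.095, 0.014, 0
R0 = Σ lx·mx = 0.901 → 0.90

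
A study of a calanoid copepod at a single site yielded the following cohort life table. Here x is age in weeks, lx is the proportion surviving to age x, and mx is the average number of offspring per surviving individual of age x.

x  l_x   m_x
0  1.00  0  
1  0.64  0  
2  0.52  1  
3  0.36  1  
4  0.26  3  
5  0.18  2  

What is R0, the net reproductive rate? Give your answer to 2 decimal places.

lx·mx by age: 0, 0, 0.52, 0.36, 0.78, 0.36
R0 = Σ lx·mx = 2.02 → 2.02

2.02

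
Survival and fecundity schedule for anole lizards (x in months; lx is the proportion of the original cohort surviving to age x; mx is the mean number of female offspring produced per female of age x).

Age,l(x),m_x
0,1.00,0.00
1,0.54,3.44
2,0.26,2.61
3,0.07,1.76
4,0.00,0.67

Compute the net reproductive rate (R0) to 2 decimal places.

lx·mx by age: 0, 1.8576, 0.6786, 0.1232, 0
R0 = Σ lx·mx = 2.6594 → 2.66

2.66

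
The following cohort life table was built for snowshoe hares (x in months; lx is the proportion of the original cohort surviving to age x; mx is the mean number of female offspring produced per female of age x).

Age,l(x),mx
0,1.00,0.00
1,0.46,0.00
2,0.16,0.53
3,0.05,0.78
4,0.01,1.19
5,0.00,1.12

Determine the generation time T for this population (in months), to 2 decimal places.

2.46

lx·mx: 0, 0, 0.0848, 0.039, 0.0119, 0 → R0 = 0.1357
x·lx·mx: 0, 0, 0.1696, 0.117, 0.0476, 0 → Σ = 0.3342
T = 0.3342 / 0.1357 = 2.462786… → 2.46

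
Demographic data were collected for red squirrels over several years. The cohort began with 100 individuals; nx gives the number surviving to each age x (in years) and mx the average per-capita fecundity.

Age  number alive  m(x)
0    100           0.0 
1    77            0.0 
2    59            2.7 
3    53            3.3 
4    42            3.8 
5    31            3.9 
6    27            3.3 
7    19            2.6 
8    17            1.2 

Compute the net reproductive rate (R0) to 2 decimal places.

lx = nx/n0 = nx/100: 1, 0.77, 0.59, 0.53, 0.42, 0.31, 0.27, 0.19, 0.17
lx·mx by age: 0, 0, 1.593, 1.749, 1.596, 1.209, 0.891, 0.494, 0.204
R0 = Σ lx·mx = 7.736 → 7.74

7.74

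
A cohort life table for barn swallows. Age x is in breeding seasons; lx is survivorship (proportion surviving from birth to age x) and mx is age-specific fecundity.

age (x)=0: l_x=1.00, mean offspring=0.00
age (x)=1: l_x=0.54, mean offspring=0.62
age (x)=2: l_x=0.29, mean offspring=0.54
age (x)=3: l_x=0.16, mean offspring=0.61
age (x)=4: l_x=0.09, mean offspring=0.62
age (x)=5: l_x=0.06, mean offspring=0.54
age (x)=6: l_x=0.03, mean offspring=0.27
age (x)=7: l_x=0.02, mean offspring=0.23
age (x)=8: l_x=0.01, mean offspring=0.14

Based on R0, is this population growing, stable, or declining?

R0 = Σ lx·mx = 0 + 0.3348 + 0.1566 + 0.0976 + 0.0558 + 0.0324 + 0.0081 + 0.0046 + 0.0014 = 0.6913
R0 < 1, so the population is declining.

declining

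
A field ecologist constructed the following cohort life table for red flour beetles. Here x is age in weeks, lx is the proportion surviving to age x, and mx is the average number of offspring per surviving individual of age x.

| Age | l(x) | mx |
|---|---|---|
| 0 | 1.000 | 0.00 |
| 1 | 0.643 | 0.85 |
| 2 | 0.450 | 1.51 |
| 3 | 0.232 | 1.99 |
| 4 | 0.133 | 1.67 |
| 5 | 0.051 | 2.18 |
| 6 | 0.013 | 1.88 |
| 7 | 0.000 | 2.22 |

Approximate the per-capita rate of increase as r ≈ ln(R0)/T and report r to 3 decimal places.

0.300

R0 = Σ lx·mx = 0 + 0.54655 + 0.6795 + 0.46168 + 0.22211 + 0.11118 + 0.02444 + 0 = 2.04546
Σ x·lx·mx = 4.88157; T = 4.88157/2.04546 = 2.38654…
r ≈ ln(R0)/T = ln(2.04546)/2.38654… = 0.29986… → 0.300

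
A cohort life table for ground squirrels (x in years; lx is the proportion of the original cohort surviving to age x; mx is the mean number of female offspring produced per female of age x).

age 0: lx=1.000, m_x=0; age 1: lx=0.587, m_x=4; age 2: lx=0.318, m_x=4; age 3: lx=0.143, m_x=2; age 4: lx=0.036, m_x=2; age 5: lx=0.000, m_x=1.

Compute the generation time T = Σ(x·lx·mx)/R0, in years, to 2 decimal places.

lx·mx: 0, 2.348, 1.272, 0.286, 0.072, 0 → R0 = 3.978
x·lx·mx: 0, 2.348, 2.544, 0.858, 0.288, 0 → Σ = 6.038
T = 6.038 / 3.978 = 1.517848… → 1.52

1.52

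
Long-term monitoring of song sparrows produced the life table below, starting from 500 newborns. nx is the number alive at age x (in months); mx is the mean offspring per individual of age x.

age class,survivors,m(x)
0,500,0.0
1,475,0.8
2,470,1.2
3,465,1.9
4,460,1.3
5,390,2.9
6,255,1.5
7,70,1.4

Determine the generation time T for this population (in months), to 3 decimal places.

lx = nx/n0 = nx/500: 1, 0.95, 0.94, 0.93, 0.92, 0.78, 0.51, 0.14
lx·mx: 0, 0.76, 1.128, 1.767, 1.196, 2.262, 0.765, 0.196 → R0 = 8.074
x·lx·mx: 0, 0.76, 2.256, 5.301, 4.784, 11.31, 4.59, 1.372 → Σ = 30.373
T = 30.373 / 8.074 = 3.761828… → 3.762

3.762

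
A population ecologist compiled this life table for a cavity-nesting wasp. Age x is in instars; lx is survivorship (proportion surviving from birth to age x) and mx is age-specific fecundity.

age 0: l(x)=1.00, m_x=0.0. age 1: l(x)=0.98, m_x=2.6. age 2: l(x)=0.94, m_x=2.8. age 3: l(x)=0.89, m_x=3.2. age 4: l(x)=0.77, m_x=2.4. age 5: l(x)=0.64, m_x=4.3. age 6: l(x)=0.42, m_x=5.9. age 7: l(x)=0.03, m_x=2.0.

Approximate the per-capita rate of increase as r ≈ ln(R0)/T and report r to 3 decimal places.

R0 = Σ lx·mx = 0 + 2.548 + 2.632 + 2.848 + 1.848 + 2.752 + 2.478 + 0.06 = 15.166
Σ x·lx·mx = 52.796; T = 52.796/15.166 = 3.48121…
r ≈ ln(R0)/T = ln(15.166)/3.48121… = 0.78107… → 0.781

0.781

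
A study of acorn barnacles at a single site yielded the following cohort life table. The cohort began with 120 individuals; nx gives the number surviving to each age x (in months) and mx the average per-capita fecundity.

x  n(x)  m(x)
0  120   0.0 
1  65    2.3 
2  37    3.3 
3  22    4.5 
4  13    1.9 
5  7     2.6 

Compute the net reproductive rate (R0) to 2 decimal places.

lx = nx/n0 = nx/120: 1, 0.54167…, 0.30833…, 0.18333…, 0.10833…, 0.05833…
lx·mx by age: 0, 1.245833…, 1.0175…, 0.825…, 0.205833…, 0.151667…
R0 = Σ lx·mx = 3.445833… → 3.45

3.45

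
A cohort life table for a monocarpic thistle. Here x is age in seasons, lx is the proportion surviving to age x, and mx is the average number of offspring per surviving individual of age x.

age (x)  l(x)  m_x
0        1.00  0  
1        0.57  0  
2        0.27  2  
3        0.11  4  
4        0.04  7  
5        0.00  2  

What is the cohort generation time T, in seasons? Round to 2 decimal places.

lx·mx: 0, 0, 0.54, 0.44, 0.28, 0 → R0 = 1.26
x·lx·mx: 0, 0, 1.08, 1.32, 1.12, 0 → Σ = 3.52
T = 3.52 / 1.26 = 2.793651… → 2.79

2.79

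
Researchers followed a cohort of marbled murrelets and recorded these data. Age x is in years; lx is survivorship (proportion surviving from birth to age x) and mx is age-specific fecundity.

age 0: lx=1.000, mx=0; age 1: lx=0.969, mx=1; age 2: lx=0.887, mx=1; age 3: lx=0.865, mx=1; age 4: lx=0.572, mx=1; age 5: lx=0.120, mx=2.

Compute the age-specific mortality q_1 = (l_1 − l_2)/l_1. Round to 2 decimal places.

q_1 = (l_1 − l_2) / l_1 = (0.969 − 0.887) / 0.969
     = 0.082 / 0.969 = 0.084623… → 0.08

0.08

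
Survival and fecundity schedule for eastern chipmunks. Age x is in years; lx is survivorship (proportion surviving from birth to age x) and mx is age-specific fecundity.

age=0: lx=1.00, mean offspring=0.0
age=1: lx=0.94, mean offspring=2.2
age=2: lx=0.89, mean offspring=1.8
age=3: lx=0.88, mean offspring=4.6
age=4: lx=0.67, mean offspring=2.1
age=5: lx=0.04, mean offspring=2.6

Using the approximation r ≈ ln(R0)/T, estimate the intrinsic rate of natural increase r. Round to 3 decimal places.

0.870

R0 = Σ lx·mx = 0 + 2.068 + 1.602 + 4.048 + 1.407 + 0.104 = 9.229
Σ x·lx·mx = 23.564; T = 23.564/9.229 = 2.55326…
r ≈ ln(R0)/T = ln(9.229)/2.55326… = 0.8704… → 0.870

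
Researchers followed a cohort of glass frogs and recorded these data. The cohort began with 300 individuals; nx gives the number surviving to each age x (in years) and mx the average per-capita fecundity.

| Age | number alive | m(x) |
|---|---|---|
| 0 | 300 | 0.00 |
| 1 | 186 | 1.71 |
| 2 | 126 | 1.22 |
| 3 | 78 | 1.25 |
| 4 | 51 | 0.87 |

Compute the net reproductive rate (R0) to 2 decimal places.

2.05

lx = nx/n0 = nx/300: 1, 0.62, 0.42, 0.26, 0.17
lx·mx by age: 0, 1.0602, 0.5124, 0.325, 0.1479
R0 = Σ lx·mx = 2.0455 → 2.05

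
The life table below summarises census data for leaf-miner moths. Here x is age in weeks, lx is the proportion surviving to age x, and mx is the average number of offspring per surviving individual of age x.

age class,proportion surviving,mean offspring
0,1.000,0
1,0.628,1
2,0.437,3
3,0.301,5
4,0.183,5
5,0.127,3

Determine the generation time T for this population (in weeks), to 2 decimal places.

2.81

lx·mx: 0, 0.628, 1.311, 1.505, 0.915, 0.381 → R0 = 4.74
x·lx·mx: 0, 0.628, 2.622, 4.515, 3.66, 1.905 → Σ = 13.33
T = 13.33 / 4.74 = 2.812236… → 2.81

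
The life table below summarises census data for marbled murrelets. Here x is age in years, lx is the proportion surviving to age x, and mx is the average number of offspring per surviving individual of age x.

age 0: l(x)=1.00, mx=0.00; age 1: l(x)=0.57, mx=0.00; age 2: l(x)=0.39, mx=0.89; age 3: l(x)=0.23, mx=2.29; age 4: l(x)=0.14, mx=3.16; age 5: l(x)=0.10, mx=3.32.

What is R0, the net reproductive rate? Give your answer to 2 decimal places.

lx·mx by age: 0, 0, 0.3471, 0.5267, 0.4424, 0.332
R0 = Σ lx·mx = 1.6482 → 1.65

1.65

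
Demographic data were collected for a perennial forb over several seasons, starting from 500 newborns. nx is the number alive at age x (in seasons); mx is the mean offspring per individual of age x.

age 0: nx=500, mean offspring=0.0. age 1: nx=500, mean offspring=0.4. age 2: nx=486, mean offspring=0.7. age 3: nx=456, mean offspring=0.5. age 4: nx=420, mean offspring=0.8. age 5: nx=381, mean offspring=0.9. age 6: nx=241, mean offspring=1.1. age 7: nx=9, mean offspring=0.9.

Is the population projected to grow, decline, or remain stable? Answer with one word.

growing

lx = nx/n0 = nx/500: 1, 1, 0.972, 0.912, 0.84, 0.762, 0.482, 0.018
R0 = Σ lx·mx = 0 + 0.4 + 0.6804 + 0.456 + 0.672 + 0.6858 + 0.5302 + 0.0162 = 3.4406
R0 > 1, so the population is growing.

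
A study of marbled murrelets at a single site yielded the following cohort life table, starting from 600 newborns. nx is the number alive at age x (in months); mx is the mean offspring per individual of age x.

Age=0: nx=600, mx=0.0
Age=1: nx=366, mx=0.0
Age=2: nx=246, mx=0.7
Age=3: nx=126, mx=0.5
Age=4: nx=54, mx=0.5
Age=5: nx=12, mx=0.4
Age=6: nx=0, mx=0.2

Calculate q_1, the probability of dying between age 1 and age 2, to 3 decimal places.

0.328

lx = nx/n0 = nx/600: 1, 0.61, 0.41, 0.21, 0.09, 0.02, 0
q_1 = (l_1 − l_2) / l_1 = (0.61 − 0.41) / 0.61
     = 0.2 / 0.61 = 0.327869… → 0.328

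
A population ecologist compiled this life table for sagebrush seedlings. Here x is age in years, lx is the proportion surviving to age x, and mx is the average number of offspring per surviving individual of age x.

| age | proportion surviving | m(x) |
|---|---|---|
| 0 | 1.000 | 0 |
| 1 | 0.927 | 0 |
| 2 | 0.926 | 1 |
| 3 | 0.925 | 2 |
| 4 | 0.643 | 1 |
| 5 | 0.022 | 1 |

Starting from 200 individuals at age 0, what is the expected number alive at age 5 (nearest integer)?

Expected survivors = N0 · l_5 = 200 × 0.022 = 4.4 → 4

4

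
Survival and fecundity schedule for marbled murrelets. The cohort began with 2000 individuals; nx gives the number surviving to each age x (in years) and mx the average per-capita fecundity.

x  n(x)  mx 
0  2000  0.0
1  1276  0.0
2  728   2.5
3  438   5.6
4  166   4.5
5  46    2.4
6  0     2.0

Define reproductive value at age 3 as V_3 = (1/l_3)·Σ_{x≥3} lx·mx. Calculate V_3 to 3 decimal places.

7.558

lx = nx/n0 = nx/2000: 1, 0.638, 0.364, 0.219, 0.083, 0.023, 0
lx·mx for x ≥ 3: 1.2264, 0.3735, 0.0552, 0 → sum = 1.6551
V_3 = 1.6551 / l_3 = 1.6551 / 0.219 = 7.557534… → 7.558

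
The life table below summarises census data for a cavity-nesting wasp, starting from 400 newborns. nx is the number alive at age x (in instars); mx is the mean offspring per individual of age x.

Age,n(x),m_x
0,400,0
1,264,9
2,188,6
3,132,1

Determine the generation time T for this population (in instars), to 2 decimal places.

lx = nx/n0 = nx/400: 1, 0.66, 0.47, 0.33
lx·mx: 0, 5.94, 2.82, 0.33 → R0 = 9.09
x·lx·mx: 0, 5.94, 5.64, 0.99 → Σ = 12.57
T = 12.57 / 9.09 = 1.382838… → 1.38

1.38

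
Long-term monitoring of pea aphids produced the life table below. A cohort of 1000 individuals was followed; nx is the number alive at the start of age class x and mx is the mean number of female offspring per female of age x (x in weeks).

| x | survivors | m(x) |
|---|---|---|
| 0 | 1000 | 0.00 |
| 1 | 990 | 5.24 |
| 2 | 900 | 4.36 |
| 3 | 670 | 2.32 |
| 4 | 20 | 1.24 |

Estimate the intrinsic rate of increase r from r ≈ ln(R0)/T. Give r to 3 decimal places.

1.423

lx = nx/n0 = nx/1000: 1, 0.99, 0.9, 0.67, 0.02
R0 = Σ lx·mx = 0 + 5.1876 + 3.924 + 1.5544 + 0.0248 = 10.6908
Σ x·lx·mx = 17.798; T = 17.798/10.6908 = 1.6648…
r ≈ ln(R0)/T = ln(10.6908)/1.6648… = 1.42323… → 1.423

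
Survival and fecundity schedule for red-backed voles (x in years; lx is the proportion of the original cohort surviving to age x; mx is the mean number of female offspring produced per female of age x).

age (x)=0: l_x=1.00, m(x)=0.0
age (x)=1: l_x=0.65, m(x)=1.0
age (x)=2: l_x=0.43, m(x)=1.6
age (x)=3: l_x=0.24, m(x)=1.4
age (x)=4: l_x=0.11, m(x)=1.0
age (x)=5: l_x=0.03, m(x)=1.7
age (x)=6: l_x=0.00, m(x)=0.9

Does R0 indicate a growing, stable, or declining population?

growing

R0 = Σ lx·mx = 0 + 0.65 + 0.688 + 0.336 + 0.11 + 0.051 + 0 = 1.835
R0 > 1, so the population is growing.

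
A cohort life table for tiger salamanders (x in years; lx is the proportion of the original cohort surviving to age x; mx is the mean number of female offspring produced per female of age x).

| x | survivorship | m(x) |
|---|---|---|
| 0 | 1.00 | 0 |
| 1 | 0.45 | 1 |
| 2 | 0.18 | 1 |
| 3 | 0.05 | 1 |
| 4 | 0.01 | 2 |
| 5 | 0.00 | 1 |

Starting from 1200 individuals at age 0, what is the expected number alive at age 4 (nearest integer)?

Expected survivors = N0 · l_4 = 1200 × 0.01 = 12 → 12

12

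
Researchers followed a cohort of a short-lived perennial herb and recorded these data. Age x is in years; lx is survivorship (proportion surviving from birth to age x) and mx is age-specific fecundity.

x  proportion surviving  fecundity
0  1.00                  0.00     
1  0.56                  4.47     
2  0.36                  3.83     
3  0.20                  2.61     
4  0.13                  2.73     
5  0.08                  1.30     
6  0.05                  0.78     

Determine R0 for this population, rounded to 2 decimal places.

lx·mx by age: 0, 2.5032, 1.3788, 0.522, 0.3549, 0.104, 0.039
R0 = Σ lx·mx = 4.9019 → 4.90

4.90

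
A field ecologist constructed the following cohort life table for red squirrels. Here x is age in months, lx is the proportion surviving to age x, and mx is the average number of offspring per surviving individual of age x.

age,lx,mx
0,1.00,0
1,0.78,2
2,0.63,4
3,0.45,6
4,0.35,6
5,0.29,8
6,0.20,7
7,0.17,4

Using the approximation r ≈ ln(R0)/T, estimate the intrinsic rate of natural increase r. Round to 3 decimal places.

0.718

R0 = Σ lx·mx = 0 + 1.56 + 2.52 + 2.7 + 2.1 + 2.32 + 1.4 + 0.68 = 13.28
Σ x·lx·mx = 47.86; T = 47.86/13.28 = 3.60392…
r ≈ ln(R0)/T = ln(13.28)/3.60392… = 0.71762… → 0.718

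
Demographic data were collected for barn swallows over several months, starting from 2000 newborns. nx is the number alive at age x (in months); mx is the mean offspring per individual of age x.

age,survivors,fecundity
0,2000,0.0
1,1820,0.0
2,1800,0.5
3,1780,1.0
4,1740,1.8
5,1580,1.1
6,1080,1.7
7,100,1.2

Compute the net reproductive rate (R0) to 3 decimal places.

lx = nx/n0 = nx/2000: 1, 0.91, 0.9, 0.89, 0.87, 0.79, 0.54, 0.05
lx·mx by age: 0, 0, 0.45, 0.89, 1.566, 0.869, 0.918, 0.06
R0 = Σ lx·mx = 4.753 → 4.753

4.753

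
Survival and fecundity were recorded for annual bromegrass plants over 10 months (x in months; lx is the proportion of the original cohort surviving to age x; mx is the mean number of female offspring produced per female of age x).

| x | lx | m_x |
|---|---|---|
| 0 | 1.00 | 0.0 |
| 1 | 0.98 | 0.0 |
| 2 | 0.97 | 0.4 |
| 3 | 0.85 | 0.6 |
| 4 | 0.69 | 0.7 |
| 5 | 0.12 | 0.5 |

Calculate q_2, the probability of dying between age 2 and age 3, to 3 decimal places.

q_2 = (l_2 − l_3) / l_2 = (0.97 − 0.85) / 0.97
     = 0.12 / 0.97 = 0.123711… → 0.124

0.124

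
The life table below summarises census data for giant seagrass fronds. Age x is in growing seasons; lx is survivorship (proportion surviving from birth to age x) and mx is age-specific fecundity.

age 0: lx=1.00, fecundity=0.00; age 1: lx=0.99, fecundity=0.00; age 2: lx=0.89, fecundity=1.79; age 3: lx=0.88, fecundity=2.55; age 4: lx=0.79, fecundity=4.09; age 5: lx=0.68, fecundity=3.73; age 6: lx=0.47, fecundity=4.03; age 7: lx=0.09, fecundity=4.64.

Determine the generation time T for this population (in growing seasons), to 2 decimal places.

lx·mx: 0, 0, 1.5931, 2.244, 3.2311, 2.5364, 1.8941, 0.4176 → R0 = 11.9163
x·lx·mx: 0, 0, 3.1862, 6.732, 12.9244, 12.682, 11.3646, 2.9232 → Σ = 49.8124
T = 49.8124 / 11.9163 = 4.18019… → 4.18

4.18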